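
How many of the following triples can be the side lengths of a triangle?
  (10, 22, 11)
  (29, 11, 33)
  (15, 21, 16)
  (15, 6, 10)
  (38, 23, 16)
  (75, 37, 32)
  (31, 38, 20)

(10,11,22): 10+11 ≤ 22 → not valid
(11,29,33): 11+29 > 33 → valid
(15,16,21): 15+16 > 21 → valid
(6,10,15): 6+10 > 15 → valid
(16,23,38): 16+23 > 38 → valid
(32,37,75): 32+37 ≤ 75 → not valid
(20,31,38): 20+31 > 38 → valid
5 of the 7 triples form a triangle.

5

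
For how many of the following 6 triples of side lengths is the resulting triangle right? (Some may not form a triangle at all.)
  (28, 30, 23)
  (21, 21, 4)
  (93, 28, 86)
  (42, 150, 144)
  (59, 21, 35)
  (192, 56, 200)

(28,30,23): 23²+28² = 1313 > 900 = 30² → acute
(21,21,4): 4²+21² = 457 > 441 = 21² → acute
(93,28,86): 28²+86² = 8180 < 8649 = 93² → obtuse
(42,150,144): 42²+144² = 22500 = 150² → right
(59,21,35): 21+35 ≤ 59, not a triangle
(192,56,200): 56²+192² = 40000 = 200² → right
2 of the 6 are right.

2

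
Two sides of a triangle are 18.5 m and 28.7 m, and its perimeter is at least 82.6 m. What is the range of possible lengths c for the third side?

35.4 ≤ c < 47.2

Triangle inequality alone gives 10.2 < c < 47.2.
The perimeter condition gives c ≥ 82.6 − 18.5 − 28.7 = 35.4.
Intersecting the two: 35.4 ≤ c < 47.2.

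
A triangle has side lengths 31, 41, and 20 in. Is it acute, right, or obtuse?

Compare the square of the longest side to the sum of squares of the other two: 20² + 31² = 1361 < 1681 = 41².

obtuse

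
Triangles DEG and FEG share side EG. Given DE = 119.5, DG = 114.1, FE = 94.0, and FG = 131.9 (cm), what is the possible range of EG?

From triangle DEG: |119.5 − 114.1| < EG < 119.5 + 114.1, i.e. 5.4 < EG < 233.6.
From triangle FEG: 37.9 < EG < 225.9.
Both must hold, so EG lies in the intersection.

37.9 < EG < 225.9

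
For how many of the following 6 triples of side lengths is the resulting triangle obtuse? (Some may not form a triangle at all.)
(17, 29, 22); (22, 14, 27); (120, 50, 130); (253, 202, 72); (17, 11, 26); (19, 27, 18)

(17,29,22): 17²+22² = 773 < 841 = 29² → obtuse
(22,14,27): 14²+22² = 680 < 729 = 27² → obtuse
(120,50,130): 50²+120² = 16900 = 130² → right
(253,202,72): 72²+202² = 45988 < 64009 = 253² → obtuse
(17,11,26): 11²+17² = 410 < 676 = 26² → obtuse
(19,27,18): 18²+19² = 685 < 729 = 27² → obtuse
5 of the 6 are obtuse.

5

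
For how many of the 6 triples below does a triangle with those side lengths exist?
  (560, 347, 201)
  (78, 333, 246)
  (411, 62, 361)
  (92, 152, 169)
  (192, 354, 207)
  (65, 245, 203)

(201,347,560): 201+347 ≤ 560 → not valid
(78,246,333): 78+246 ≤ 333 → not valid
(62,361,411): 62+361 > 411 → valid
(92,152,169): 92+152 > 169 → valid
(192,207,354): 192+207 > 354 → valid
(65,203,245): 65+203 > 245 → valid
4 of the 6 triples form a triangle.

4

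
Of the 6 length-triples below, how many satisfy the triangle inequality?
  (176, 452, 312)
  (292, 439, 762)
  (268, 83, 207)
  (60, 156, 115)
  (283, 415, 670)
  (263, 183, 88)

(176,312,452): 176+312 > 452 → valid
(292,439,762): 292+439 ≤ 762 → not valid
(83,207,268): 83+207 > 268 → valid
(60,115,156): 60+115 > 156 → valid
(283,415,670): 283+415 > 670 → valid
(88,183,263): 88+183 > 263 → valid
5 of the 6 triples form a triangle.

5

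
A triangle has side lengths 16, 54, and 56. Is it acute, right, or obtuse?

Compare the square of the longest side to the sum of squares of the other two: 16² + 54² = 3172 > 3136 = 56².

acute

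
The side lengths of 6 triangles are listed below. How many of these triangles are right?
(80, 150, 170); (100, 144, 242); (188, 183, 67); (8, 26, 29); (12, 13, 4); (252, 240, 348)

(80,150,170): 80²+150² = 28900 = 170² → right
(100,144,242): 100²+144² = 30736 < 58564 = 242² → obtuse
(188,183,67): 67²+183² = 37978 > 35344 = 188² → acute
(8,26,29): 8²+26² = 740 < 841 = 29² → obtuse
(12,13,4): 4²+12² = 160 < 169 = 13² → obtuse
(252,240,348): 240²+252² = 121104 = 348² → right
2 of the 6 are right.

2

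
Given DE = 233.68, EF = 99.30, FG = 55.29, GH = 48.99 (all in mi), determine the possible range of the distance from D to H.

30.10 ≤ DH ≤ 437.26 mi

The maximum is all hops collinear in one direction: 233.68 + 99.30 + 55.29 + 48.99 = 437.26.
The longest hop is 233.68; the others sum to 203.58. Folding the others back against it leaves at least 233.68 − 203.58 = 30.10.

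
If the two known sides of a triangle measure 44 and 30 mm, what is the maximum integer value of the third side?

73

The third side must be strictly less than 44 + 30 = 74.
The largest integer below 74 is 73.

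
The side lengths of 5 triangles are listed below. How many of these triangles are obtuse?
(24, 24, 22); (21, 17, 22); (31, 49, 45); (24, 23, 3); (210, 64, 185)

(24,24,22): 22²+24² = 1060 > 576 = 24² → acute
(21,17,22): 17²+21² = 730 > 484 = 22² → acute
(31,49,45): 31²+45² = 2986 > 2401 = 49² → acute
(24,23,3): 3²+23² = 538 < 576 = 24² → obtuse
(210,64,185): 64²+185² = 38321 < 44100 = 210² → obtuse
2 of the 5 are obtuse.

2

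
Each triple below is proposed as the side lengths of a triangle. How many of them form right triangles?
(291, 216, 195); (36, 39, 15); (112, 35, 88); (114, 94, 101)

(291,216,195): 195²+216² = 84681 = 291² → right
(36,39,15): 15²+36² = 1521 = 39² → right
(112,35,88): 35²+88² = 8969 < 12544 = 112² → obtuse
(114,94,101): 94²+101² = 19037 > 12996 = 114² → acute
2 of the 4 are right.

2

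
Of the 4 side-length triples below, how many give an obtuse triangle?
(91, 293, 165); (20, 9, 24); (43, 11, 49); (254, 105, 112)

2

(91,293,165): 91+165 ≤ 293, not a triangle
(20,9,24): 9²+20² = 481 < 576 = 24² → obtuse
(43,11,49): 11²+43² = 1970 < 2401 = 49² → obtuse
(254,105,112): 105+112 ≤ 254, not a triangle
2 of the 4 are obtuse.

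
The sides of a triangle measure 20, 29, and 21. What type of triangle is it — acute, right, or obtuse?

right

Compare the square of the longest side to the sum of squares of the other two: 20² + 21² = 841 = 29².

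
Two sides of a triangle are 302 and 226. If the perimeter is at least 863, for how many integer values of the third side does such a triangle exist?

193

Triangle inequality: 76 < x < 528. Perimeter ≥ 863 gives x ≥ 863 − 302 − 226 = 335.
So 335 ≤ x < 528; integers 335 through 527: 193 values.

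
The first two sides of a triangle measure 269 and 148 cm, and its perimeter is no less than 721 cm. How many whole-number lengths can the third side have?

113

Triangle inequality: 121 < x < 417. Perimeter ≥ 721 gives x ≥ 721 − 269 − 148 = 304.
So 304 ≤ x < 417; integers 304 through 416: 113 values.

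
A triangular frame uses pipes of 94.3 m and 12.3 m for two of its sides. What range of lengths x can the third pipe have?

82.0 < x < 106.6 (m)

By the triangle inequality, x must be less than 94.3 + 12.3 = 106.6 and greater than |94.3 − 12.3| = 82.0.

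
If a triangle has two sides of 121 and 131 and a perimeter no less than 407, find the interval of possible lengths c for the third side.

155 ≤ c < 252

Triangle inequality alone gives 10 < c < 252.
The perimeter condition gives c ≥ 407 − 121 − 131 = 155.
Intersecting the two: 155 ≤ c < 252.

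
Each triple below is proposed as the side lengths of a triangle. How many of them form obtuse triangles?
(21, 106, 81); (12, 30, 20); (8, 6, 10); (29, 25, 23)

(21,106,81): 21+81 ≤ 106, not a triangle
(12,30,20): 12²+20² = 544 < 900 = 30² → obtuse
(8,6,10): 6²+8² = 100 = 10² → right
(29,25,23): 23²+25² = 1154 > 841 = 29² → acute
1 of the 4 is obtuse.

1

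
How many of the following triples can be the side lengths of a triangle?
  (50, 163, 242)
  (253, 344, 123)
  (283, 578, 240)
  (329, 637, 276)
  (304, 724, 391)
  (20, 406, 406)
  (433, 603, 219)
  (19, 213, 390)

3

(50,163,242): 50+163 ≤ 242 → not valid
(123,253,344): 123+253 > 344 → valid
(240,283,578): 240+283 ≤ 578 → not valid
(276,329,637): 276+329 ≤ 637 → not valid
(304,391,724): 304+391 ≤ 724 → not valid
(20,406,406): 20+406 > 406 → valid
(219,433,603): 219+433 > 603 → valid
(19,213,390): 19+213 ≤ 390 → not valid
3 of the 8 triples form a triangle.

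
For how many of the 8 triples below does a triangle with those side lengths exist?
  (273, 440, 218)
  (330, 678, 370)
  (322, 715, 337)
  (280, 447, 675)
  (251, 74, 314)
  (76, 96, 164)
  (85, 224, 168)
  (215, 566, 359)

(218,273,440): 218+273 > 440 → valid
(330,370,678): 330+370 > 678 → valid
(322,337,715): 322+337 ≤ 715 → not valid
(280,447,675): 280+447 > 675 → valid
(74,251,314): 74+251 > 314 → valid
(76,96,164): 76+96 > 164 → valid
(85,168,224): 85+168 > 224 → valid
(215,359,566): 215+359 > 566 → valid
7 of the 8 triples form a triangle.

7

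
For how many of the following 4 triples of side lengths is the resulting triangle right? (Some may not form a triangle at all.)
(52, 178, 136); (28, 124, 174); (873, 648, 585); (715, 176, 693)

(52,178,136): 52²+136² = 21200 < 31684 = 178² → obtuse
(28,124,174): 28+124 ≤ 174, not a triangle
(873,648,585): 585²+648² = 762129 = 873² → right
(715,176,693): 176²+693² = 511225 = 715² → right
2 of the 4 are right.

2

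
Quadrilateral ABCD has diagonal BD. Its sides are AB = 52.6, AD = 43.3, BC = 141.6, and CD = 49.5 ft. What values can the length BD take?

From triangle ABD: |52.6 − 43.3| < BD < 52.6 + 43.3, i.e. 9.3 < BD < 95.9.
From triangle CBD: 92.1 < BD < 191.1.
Both must hold, so BD lies in the intersection.

92.1 < BD < 95.9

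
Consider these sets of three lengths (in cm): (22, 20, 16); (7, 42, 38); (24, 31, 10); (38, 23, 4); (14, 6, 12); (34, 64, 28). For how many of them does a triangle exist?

(16,20,22): 16+20 > 22 → valid
(7,38,42): 7+38 > 42 → valid
(10,24,31): 10+24 > 31 → valid
(4,23,38): 4+23 ≤ 38 → not valid
(6,12,14): 6+12 > 14 → valid
(28,34,64): 28+34 ≤ 64 → not valid
4 of the 6 triples form a triangle.

4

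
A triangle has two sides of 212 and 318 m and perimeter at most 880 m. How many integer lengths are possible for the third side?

244

Triangle inequality: 106 < x < 530. Perimeter ≤ 880 gives x ≤ 880 − 212 − 318 = 350.
So 106 < x ≤ 350; integers 107 through 350: 244 values.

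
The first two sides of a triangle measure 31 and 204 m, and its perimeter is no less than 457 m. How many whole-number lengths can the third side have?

13

Triangle inequality: 173 < x < 235. Perimeter ≥ 457 gives x ≥ 457 − 31 − 204 = 222.
So 222 ≤ x < 235; integers 222 through 234: 13 values.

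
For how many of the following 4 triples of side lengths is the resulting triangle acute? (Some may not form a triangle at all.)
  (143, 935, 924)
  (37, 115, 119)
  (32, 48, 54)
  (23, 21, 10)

3

(143,935,924): 143²+924² = 874225 = 935² → right
(37,115,119): 37²+115² = 14594 > 14161 = 119² → acute
(32,48,54): 32²+48² = 3328 > 2916 = 54² → acute
(23,21,10): 10²+21² = 541 > 529 = 23² → acute
3 of the 4 are acute.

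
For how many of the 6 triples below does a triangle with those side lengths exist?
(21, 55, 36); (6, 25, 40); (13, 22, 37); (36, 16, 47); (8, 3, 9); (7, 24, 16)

(21,36,55): 21+36 > 55 → valid
(6,25,40): 6+25 ≤ 40 → not valid
(13,22,37): 13+22 ≤ 37 → not valid
(16,36,47): 16+36 > 47 → valid
(3,8,9): 3+8 > 9 → valid
(7,16,24): 7+16 ≤ 24 → not valid
3 of the 6 triples form a triangle.

3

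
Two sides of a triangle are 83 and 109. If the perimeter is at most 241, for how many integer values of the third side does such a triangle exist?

23

Triangle inequality: 26 < x < 192. Perimeter ≤ 241 gives x ≤ 241 − 83 − 109 = 49.
So 26 < x ≤ 49; integers 27 through 49: 23 values.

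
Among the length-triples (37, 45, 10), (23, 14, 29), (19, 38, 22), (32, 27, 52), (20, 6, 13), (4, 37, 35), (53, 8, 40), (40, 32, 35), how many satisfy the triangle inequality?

(10,37,45): 10+37 > 45 → valid
(14,23,29): 14+23 > 29 → valid
(19,22,38): 19+22 > 38 → valid
(27,32,52): 27+32 > 52 → valid
(6,13,20): 6+13 ≤ 20 → not valid
(4,35,37): 4+35 > 37 → valid
(8,40,53): 8+40 ≤ 53 → not valid
(32,35,40): 32+35 > 40 → valid
6 of the 8 triples form a triangle.

6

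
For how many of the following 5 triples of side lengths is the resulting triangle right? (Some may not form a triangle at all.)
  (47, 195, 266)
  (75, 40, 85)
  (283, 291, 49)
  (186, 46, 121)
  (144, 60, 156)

2

(47,195,266): 47+195 ≤ 266, not a triangle
(75,40,85): 40²+75² = 7225 = 85² → right
(283,291,49): 49²+283² = 82490 < 84681 = 291² → obtuse
(186,46,121): 46+121 ≤ 186, not a triangle
(144,60,156): 60²+144² = 24336 = 156² → right
2 of the 5 are right.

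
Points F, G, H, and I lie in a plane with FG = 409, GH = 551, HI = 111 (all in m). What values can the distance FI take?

The maximum is all hops collinear in one direction: 409 + 551 + 111 = 1071.
The longest hop is 551; the others sum to 520. Folding the others back against it leaves at least 551 − 520 = 31.

31 ≤ FI ≤ 1071 m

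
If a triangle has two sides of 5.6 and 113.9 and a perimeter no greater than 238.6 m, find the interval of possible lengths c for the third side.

108.3 < c ≤ 119.1

Triangle inequality alone gives 108.3 < c < 119.5.
The perimeter condition gives c ≤ 238.6 − 5.6 − 113.9 = 119.1.
Intersecting the two: 108.3 < c ≤ 119.1.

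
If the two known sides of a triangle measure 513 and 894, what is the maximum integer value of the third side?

The third side must be strictly less than 513 + 894 = 1407.
The largest integer below 1407 is 1406.

1406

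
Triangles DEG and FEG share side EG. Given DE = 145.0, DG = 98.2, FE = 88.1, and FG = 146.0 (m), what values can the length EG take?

57.9 < EG < 234.1

From triangle DEG: |145.0 − 98.2| < EG < 145.0 + 98.2, i.e. 46.8 < EG < 243.2.
From triangle FEG: 57.9 < EG < 234.1.
Both must hold, so EG lies in the intersection.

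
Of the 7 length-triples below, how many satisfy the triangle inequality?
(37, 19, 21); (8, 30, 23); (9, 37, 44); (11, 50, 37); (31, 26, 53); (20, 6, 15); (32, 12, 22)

(19,21,37): 19+21 > 37 → valid
(8,23,30): 8+23 > 30 → valid
(9,37,44): 9+37 > 44 → valid
(11,37,50): 11+37 ≤ 50 → not valid
(26,31,53): 26+31 > 53 → valid
(6,15,20): 6+15 > 20 → valid
(12,22,32): 12+22 > 32 → valid
6 of the 7 triples form a triangle.

6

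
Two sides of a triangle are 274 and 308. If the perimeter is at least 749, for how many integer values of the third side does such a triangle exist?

415

Triangle inequality: 34 < x < 582. Perimeter ≥ 749 gives x ≥ 749 − 274 − 308 = 167.
So 167 ≤ x < 582; integers 167 through 581: 415 values.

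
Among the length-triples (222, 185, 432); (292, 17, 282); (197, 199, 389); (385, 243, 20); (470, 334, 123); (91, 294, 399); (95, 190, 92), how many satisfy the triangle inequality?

(185,222,432): 185+222 ≤ 432 → not valid
(17,282,292): 17+282 > 292 → valid
(197,199,389): 197+199 > 389 → valid
(20,243,385): 20+243 ≤ 385 → not valid
(123,334,470): 123+334 ≤ 470 → not valid
(91,294,399): 91+294 ≤ 399 → not valid
(92,95,190): 92+95 ≤ 190 → not valid
2 of the 7 triples form a triangle.

2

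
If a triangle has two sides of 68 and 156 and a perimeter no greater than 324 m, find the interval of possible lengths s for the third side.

Triangle inequality alone gives 88 < s < 224.
The perimeter condition gives s ≤ 324 − 68 − 156 = 100.
Intersecting the two: 88 < s ≤ 100.

88 < s ≤ 100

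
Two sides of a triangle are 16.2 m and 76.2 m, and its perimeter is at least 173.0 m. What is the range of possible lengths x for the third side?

Triangle inequality alone gives 60.0 < x < 92.4.
The perimeter condition gives x ≥ 173.0 − 16.2 − 76.2 = 80.6.
Intersecting the two: 80.6 ≤ x < 92.4.

80.6 ≤ x < 92.4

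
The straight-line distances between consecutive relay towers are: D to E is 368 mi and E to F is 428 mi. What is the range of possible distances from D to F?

60 ≤ DF ≤ 796 mi

By the triangle inequality, |368 − 428| ≤ DF ≤ 368 + 428.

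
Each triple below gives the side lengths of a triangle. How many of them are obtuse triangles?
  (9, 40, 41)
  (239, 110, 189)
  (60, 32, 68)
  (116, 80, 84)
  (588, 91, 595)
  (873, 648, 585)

1

(9,40,41): 9²+40² = 1681 = 41² → right
(239,110,189): 110²+189² = 47821 < 57121 = 239² → obtuse
(60,32,68): 32²+60² = 4624 = 68² → right
(116,80,84): 80²+84² = 13456 = 116² → right
(588,91,595): 91²+588² = 354025 = 595² → right
(873,648,585): 585²+648² = 762129 = 873² → right
1 of the 6 is obtuse.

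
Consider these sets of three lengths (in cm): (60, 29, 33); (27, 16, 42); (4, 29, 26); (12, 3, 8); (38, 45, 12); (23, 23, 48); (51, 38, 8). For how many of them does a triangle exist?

4

(29,33,60): 29+33 > 60 → valid
(16,27,42): 16+27 > 42 → valid
(4,26,29): 4+26 > 29 → valid
(3,8,12): 3+8 ≤ 12 → not valid
(12,38,45): 12+38 > 45 → valid
(23,23,48): 23+23 ≤ 48 → not valid
(8,38,51): 8+38 ≤ 51 → not valid
4 of the 7 triples form a triangle.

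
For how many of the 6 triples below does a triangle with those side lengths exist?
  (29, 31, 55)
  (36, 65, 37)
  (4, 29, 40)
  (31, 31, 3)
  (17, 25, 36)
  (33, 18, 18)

5

(29,31,55): 29+31 > 55 → valid
(36,37,65): 36+37 > 65 → valid
(4,29,40): 4+29 ≤ 40 → not valid
(3,31,31): 3+31 > 31 → valid
(17,25,36): 17+25 > 36 → valid
(18,18,33): 18+18 > 33 → valid
5 of the 6 triples form a triangle.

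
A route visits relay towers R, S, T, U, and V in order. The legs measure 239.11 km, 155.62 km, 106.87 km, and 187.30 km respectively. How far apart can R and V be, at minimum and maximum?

The maximum is all hops collinear in one direction: 239.11 + 155.62 + 106.87 + 187.30 = 688.90.
The longest hop is 239.11; the others sum to 449.79. Since 239.11 ≤ 449.79, the path can fold back on itself completely, so the minimum distance is 0.

0 ≤ RV ≤ 688.90 km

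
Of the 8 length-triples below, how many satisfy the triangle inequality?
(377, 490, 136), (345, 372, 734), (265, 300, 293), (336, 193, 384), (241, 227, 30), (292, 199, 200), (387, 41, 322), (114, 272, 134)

5

(136,377,490): 136+377 > 490 → valid
(345,372,734): 345+372 ≤ 734 → not valid
(265,293,300): 265+293 > 300 → valid
(193,336,384): 193+336 > 384 → valid
(30,227,241): 30+227 > 241 → valid
(199,200,292): 199+200 > 292 → valid
(41,322,387): 41+322 ≤ 387 → not valid
(114,134,272): 114+134 ≤ 272 → not valid
5 of the 8 triples form a triangle.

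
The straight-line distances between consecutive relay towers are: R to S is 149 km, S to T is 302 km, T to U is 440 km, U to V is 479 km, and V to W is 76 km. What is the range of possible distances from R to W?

The maximum is all hops collinear in one direction: 149 + 302 + 440 + 479 + 76 = 1446.
The longest hop is 479; the others sum to 967. Since 479 ≤ 967, the path can fold back on itself completely, so the minimum distance is 0.

0 ≤ RW ≤ 1446 km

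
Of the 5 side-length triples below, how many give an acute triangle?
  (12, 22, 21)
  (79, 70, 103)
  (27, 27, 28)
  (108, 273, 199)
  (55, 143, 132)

3

(12,22,21): 12²+21² = 585 > 484 = 22² → acute
(79,70,103): 70²+79² = 11141 > 10609 = 103² → acute
(27,27,28): 27²+27² = 1458 > 784 = 28² → acute
(108,273,199): 108²+199² = 51265 < 74529 = 273² → obtuse
(55,143,132): 55²+132² = 20449 = 143² → right
3 of the 5 are acute.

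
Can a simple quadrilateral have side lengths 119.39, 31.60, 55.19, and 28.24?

No

For a quadrilateral, each side must be shorter than the sum of the others.
Here the longest side is 119.39, but the remaining 3 sides sum to only 115.03.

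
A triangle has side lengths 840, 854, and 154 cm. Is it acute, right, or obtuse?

Compare the square of the longest side to the sum of squares of the other two: 154² + 840² = 729316 = 854².

right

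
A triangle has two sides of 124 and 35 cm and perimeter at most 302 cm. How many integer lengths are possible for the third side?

Triangle inequality: 89 < x < 159. Perimeter ≤ 302 gives x ≤ 302 − 124 − 35 = 143.
So 89 < x ≤ 143; integers 90 through 143: 54 values.

54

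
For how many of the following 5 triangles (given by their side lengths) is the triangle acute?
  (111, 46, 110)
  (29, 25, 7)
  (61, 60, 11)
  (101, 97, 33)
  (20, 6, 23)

(111,46,110): 46²+110² = 14216 > 12321 = 111² → acute
(29,25,7): 7²+25² = 674 < 841 = 29² → obtuse
(61,60,11): 11²+60² = 3721 = 61² → right
(101,97,33): 33²+97² = 10498 > 10201 = 101² → acute
(20,6,23): 6²+20² = 436 < 529 = 23² → obtuse
2 of the 5 are acute.

2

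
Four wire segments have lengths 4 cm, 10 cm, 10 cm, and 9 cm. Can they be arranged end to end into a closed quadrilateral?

A quadrilateral exists iff every side is shorter than the sum of the others — equivalently, the longest side is less than the sum of the rest.
Longest side 10 < 23 (sum of the remaining 3), so yes.

Yes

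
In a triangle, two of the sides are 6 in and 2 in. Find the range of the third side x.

By the triangle inequality, x must be less than 6 + 2 = 8 and greater than |6 − 2| = 4.

4 < x < 8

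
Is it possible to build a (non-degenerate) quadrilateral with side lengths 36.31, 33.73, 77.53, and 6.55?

For a quadrilateral, each side must be shorter than the sum of the others.
Here the longest side is 77.53, but the remaining 3 sides sum to only 76.59.

No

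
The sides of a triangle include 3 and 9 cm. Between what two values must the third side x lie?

6 < x < 12 (cm)

By the triangle inequality, x must be less than 3 + 9 = 12 and greater than |3 − 9| = 6.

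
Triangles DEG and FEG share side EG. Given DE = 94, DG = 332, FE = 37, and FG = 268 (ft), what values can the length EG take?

238 < EG < 305

From triangle DEG: |94 − 332| < EG < 94 + 332, i.e. 238 < EG < 426.
From triangle FEG: 231 < EG < 305.
Both must hold, so EG lies in the intersection.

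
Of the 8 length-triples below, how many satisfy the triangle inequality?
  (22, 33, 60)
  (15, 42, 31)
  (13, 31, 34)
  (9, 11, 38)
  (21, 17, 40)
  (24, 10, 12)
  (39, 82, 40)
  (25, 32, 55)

(22,33,60): 22+33 ≤ 60 → not valid
(15,31,42): 15+31 > 42 → valid
(13,31,34): 13+31 > 34 → valid
(9,11,38): 9+11 ≤ 38 → not valid
(17,21,40): 17+21 ≤ 40 → not valid
(10,12,24): 10+12 ≤ 24 → not valid
(39,40,82): 39+40 ≤ 82 → not valid
(25,32,55): 25+32 > 55 → valid
3 of the 8 triples form a triangle.

3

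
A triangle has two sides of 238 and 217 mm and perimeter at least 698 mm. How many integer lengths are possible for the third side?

Triangle inequality: 21 < x < 455. Perimeter ≥ 698 gives x ≥ 698 − 238 − 217 = 243.
So 243 ≤ x < 455; integers 243 through 454: 212 values.

212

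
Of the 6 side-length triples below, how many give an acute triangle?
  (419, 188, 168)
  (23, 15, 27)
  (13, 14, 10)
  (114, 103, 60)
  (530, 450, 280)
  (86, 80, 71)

(419,188,168): 168+188 ≤ 419, not a triangle
(23,15,27): 15²+23² = 754 > 729 = 27² → acute
(13,14,10): 10²+13² = 269 > 196 = 14² → acute
(114,103,60): 60²+103² = 14209 > 12996 = 114² → acute
(530,450,280): 280²+450² = 280900 = 530² → right
(86,80,71): 71²+80² = 11441 > 7396 = 86² → acute
4 of the 6 are acute.

4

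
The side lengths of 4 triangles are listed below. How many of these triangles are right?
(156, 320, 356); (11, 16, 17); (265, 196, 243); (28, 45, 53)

(156,320,356): 156²+320² = 126736 = 356² → right
(11,16,17): 11²+16² = 377 > 289 = 17² → acute
(265,196,243): 196²+243² = 97465 > 70225 = 265² → acute
(28,45,53): 28²+45² = 2809 = 53² → right
2 of the 4 are right.

2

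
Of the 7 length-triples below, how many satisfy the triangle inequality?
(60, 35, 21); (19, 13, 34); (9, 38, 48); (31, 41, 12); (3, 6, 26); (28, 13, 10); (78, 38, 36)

(21,35,60): 21+35 ≤ 60 → not valid
(13,19,34): 13+19 ≤ 34 → not valid
(9,38,48): 9+38 ≤ 48 → not valid
(12,31,41): 12+31 > 41 → valid
(3,6,26): 3+6 ≤ 26 → not valid
(10,13,28): 10+13 ≤ 28 → not valid
(36,38,78): 36+38 ≤ 78 → not valid
1 of the 7 triples forms a triangle.

1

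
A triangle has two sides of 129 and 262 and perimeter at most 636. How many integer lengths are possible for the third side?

112

Triangle inequality: 133 < x < 391. Perimeter ≤ 636 gives x ≤ 636 − 129 − 262 = 245.
So 133 < x ≤ 245; integers 134 through 245: 112 values.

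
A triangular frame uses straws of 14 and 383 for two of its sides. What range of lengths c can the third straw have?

By the triangle inequality, c must be less than 14 + 383 = 397 and greater than |14 − 383| = 369.

369 < c < 397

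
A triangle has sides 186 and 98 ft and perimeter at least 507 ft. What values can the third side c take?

223 ≤ c < 284

Triangle inequality alone gives 88 < c < 284.
The perimeter condition gives c ≥ 507 − 186 − 98 = 223.
Intersecting the two: 223 ≤ c < 284.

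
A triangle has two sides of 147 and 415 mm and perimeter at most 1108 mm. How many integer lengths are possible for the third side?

278

Triangle inequality: 268 < x < 562. Perimeter ≤ 1108 gives x ≤ 1108 − 147 − 415 = 546.
So 268 < x ≤ 546; integers 269 through 546: 278 values.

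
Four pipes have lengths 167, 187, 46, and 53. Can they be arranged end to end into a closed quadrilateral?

A quadrilateral exists iff every side is shorter than the sum of the others — equivalently, the longest side is less than the sum of the rest.
Longest side 187 < 266 (sum of the remaining 3), so yes.

Yes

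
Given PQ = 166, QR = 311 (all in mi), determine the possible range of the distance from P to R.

By the triangle inequality, |166 − 311| ≤ PR ≤ 166 + 311.

145 ≤ PR ≤ 477 mi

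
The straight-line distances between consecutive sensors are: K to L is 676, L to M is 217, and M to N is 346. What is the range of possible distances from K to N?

The maximum is all hops collinear in one direction: 676 + 217 + 346 = 1239.
The longest hop is 676; the others sum to 563. Folding the others back against it leaves at least 676 − 563 = 113.

113 ≤ KN ≤ 1239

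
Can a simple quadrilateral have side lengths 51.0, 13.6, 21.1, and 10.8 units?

No

For a quadrilateral, each side must be shorter than the sum of the others.
Here the longest side is 51.0, but the remaining 3 sides sum to only 45.5.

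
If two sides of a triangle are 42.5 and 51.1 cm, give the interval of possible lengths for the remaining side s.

By the triangle inequality, s must be less than 42.5 + 51.1 = 93.6 and greater than |42.5 − 51.1| = 8.6.

8.6 < s < 93.6 (cm)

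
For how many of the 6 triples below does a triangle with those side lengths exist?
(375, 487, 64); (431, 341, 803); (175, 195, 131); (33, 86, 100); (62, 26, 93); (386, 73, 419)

(64,375,487): 64+375 ≤ 487 → not valid
(341,431,803): 341+431 ≤ 803 → not valid
(131,175,195): 131+175 > 195 → valid
(33,86,100): 33+86 > 100 → valid
(26,62,93): 26+62 ≤ 93 → not valid
(73,386,419): 73+386 > 419 → valid
3 of the 6 triples form a triangle.

3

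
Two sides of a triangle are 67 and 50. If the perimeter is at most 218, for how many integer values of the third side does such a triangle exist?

Triangle inequality: 17 < x < 117. Perimeter ≤ 218 gives x ≤ 218 − 67 − 50 = 101.
So 17 < x ≤ 101; integers 18 through 101: 84 values.

84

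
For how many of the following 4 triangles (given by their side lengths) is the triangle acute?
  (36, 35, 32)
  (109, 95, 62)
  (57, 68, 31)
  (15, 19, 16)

(36,35,32): 32²+35² = 2249 > 1296 = 36² → acute
(109,95,62): 62²+95² = 12869 > 11881 = 109² → acute
(57,68,31): 31²+57² = 4210 < 4624 = 68² → obtuse
(15,19,16): 15²+16² = 481 > 361 = 19² → acute
3 of the 4 are acute.

3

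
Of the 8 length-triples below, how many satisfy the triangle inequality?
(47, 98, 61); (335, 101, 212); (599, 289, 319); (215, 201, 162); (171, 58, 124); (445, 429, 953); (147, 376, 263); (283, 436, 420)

(47,61,98): 47+61 > 98 → valid
(101,212,335): 101+212 ≤ 335 → not valid
(289,319,599): 289+319 > 599 → valid
(162,201,215): 162+201 > 215 → valid
(58,124,171): 58+124 > 171 → valid
(429,445,953): 429+445 ≤ 953 → not valid
(147,263,376): 147+263 > 376 → valid
(283,420,436): 283+420 > 436 → valid
6 of the 8 triples form a triangle.

6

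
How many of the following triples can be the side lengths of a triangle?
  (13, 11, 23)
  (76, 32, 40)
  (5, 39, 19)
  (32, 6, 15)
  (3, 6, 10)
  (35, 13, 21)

(11,13,23): 11+13 > 23 → valid
(32,40,76): 32+40 ≤ 76 → not valid
(5,19,39): 5+19 ≤ 39 → not valid
(6,15,32): 6+15 ≤ 32 → not valid
(3,6,10): 3+6 ≤ 10 → not valid
(13,21,35): 13+21 ≤ 35 → not valid
1 of the 6 triples forms a triangle.

1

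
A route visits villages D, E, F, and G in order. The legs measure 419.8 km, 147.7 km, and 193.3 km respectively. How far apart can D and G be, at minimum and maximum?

The maximum is all hops collinear in one direction: 419.8 + 147.7 + 193.3 = 760.8.
The longest hop is 419.8; the others sum to 341.0. Folding the others back against it leaves at least 419.8 − 341.0 = 78.8.

78.8 ≤ DG ≤ 760.8 km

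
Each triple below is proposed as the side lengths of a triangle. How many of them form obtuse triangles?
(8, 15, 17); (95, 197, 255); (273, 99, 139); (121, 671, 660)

(8,15,17): 8²+15² = 289 = 17² → right
(95,197,255): 95²+197² = 47834 < 65025 = 255² → obtuse
(273,99,139): 99+139 ≤ 273, not a triangle
(121,671,660): 121²+660² = 450241 = 671² → right
1 of the 4 is obtuse.

1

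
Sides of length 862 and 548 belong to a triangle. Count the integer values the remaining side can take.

The third side lies in the open interval (314, 1410).
Integers from 315 to 1409 inclusive: 1409 − 315 + 1 = 1095.

1095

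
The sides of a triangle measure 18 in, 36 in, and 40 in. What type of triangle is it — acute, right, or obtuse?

Compare the square of the longest side to the sum of squares of the other two: 18² + 36² = 1620 > 1600 = 40².

acute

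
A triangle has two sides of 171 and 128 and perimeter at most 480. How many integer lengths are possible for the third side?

138

Triangle inequality: 43 < x < 299. Perimeter ≤ 480 gives x ≤ 480 − 171 − 128 = 181.
So 43 < x ≤ 181; integers 44 through 181: 138 values.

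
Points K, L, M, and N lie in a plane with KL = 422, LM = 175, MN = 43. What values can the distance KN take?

The maximum is all hops collinear in one direction: 422 + 175 + 43 = 640.
The longest hop is 422; the others sum to 218. Folding the others back against it leaves at least 422 − 218 = 204.

204 ≤ KN ≤ 640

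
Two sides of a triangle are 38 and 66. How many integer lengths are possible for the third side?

The third side lies in the open interval (28, 104).
Integers from 29 to 103 inclusive: 103 − 29 + 1 = 75.

75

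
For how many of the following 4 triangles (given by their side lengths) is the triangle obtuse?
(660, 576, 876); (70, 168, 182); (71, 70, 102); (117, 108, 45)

1

(660,576,876): 576²+660² = 767376 = 876² → right
(70,168,182): 70²+168² = 33124 = 182² → right
(71,70,102): 70²+71² = 9941 < 10404 = 102² → obtuse
(117,108,45): 45²+108² = 13689 = 117² → right
1 of the 4 is obtuse.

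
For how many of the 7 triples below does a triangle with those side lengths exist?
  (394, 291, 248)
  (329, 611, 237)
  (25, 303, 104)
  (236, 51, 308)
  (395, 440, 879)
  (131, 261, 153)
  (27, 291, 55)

2

(248,291,394): 248+291 > 394 → valid
(237,329,611): 237+329 ≤ 611 → not valid
(25,104,303): 25+104 ≤ 303 → not valid
(51,236,308): 51+236 ≤ 308 → not valid
(395,440,879): 395+440 ≤ 879 → not valid
(131,153,261): 131+153 > 261 → valid
(27,55,291): 27+55 ≤ 291 → not valid
2 of the 7 triples form a triangle.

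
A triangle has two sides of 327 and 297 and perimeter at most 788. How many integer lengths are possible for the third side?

Triangle inequality: 30 < x < 624. Perimeter ≤ 788 gives x ≤ 788 − 327 − 297 = 164.
So 30 < x ≤ 164; integers 31 through 164: 134 values.

134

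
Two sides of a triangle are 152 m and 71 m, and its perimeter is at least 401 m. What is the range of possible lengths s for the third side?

178 ≤ s < 223 m

Triangle inequality alone gives 81 < s < 223.
The perimeter condition gives s ≥ 401 − 152 − 71 = 178.
Intersecting the two: 178 ≤ s < 223.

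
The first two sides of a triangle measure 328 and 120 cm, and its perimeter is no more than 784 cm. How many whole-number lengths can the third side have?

128

Triangle inequality: 208 < x < 448. Perimeter ≤ 784 gives x ≤ 784 − 328 − 120 = 336.
So 208 < x ≤ 336; integers 209 through 336: 128 values.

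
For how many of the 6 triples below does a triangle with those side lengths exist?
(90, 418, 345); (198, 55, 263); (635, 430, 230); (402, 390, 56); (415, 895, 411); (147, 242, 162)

4

(90,345,418): 90+345 > 418 → valid
(55,198,263): 55+198 ≤ 263 → not valid
(230,430,635): 230+430 > 635 → valid
(56,390,402): 56+390 > 402 → valid
(411,415,895): 411+415 ≤ 895 → not valid
(147,162,242): 147+162 > 242 → valid
4 of the 6 triples form a triangle.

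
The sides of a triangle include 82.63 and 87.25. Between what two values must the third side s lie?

4.62 < s < 169.88

By the triangle inequality, s must be less than 82.63 + 87.25 = 169.88 and greater than |82.63 − 87.25| = 4.62.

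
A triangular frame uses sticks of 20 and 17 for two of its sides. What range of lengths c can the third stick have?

3 < c < 37

By the triangle inequality, c must be less than 20 + 17 = 37 and greater than |20 − 17| = 3.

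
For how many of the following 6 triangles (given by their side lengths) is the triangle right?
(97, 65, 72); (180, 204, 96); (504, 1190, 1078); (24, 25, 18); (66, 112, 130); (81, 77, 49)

4

(97,65,72): 65²+72² = 9409 = 97² → right
(180,204,96): 96²+180² = 41616 = 204² → right
(504,1190,1078): 504²+1078² = 1416100 = 1190² → right
(24,25,18): 18²+24² = 900 > 625 = 25² → acute
(66,112,130): 66²+112² = 16900 = 130² → right
(81,77,49): 49²+77² = 8330 > 6561 = 81² → acute
4 of the 6 are right.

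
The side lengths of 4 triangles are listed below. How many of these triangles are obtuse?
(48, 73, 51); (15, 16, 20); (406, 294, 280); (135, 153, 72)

(48,73,51): 48²+51² = 4905 < 5329 = 73² → obtuse
(15,16,20): 15²+16² = 481 > 400 = 20² → acute
(406,294,280): 280²+294² = 164836 = 406² → right
(135,153,72): 72²+135² = 23409 = 153² → right
1 of the 4 is obtuse.

1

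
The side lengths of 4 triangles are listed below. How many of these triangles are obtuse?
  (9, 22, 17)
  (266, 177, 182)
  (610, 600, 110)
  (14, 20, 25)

(9,22,17): 9²+17² = 370 < 484 = 22² → obtuse
(266,177,182): 177²+182² = 64453 < 70756 = 266² → obtuse
(610,600,110): 110²+600² = 372100 = 610² → right
(14,20,25): 14²+20² = 596 < 625 = 25² → obtuse
3 of the 4 are obtuse.

3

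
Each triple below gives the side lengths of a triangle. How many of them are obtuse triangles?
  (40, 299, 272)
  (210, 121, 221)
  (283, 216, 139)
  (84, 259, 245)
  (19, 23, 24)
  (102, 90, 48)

2

(40,299,272): 40²+272² = 75584 < 89401 = 299² → obtuse
(210,121,221): 121²+210² = 58741 > 48841 = 221² → acute
(283,216,139): 139²+216² = 65977 < 80089 = 283² → obtuse
(84,259,245): 84²+245² = 67081 = 259² → right
(19,23,24): 19²+23² = 890 > 576 = 24² → acute
(102,90,48): 48²+90² = 10404 = 102² → right
2 of the 6 are obtuse.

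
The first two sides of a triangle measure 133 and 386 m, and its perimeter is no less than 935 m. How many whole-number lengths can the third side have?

Triangle inequality: 253 < x < 519. Perimeter ≥ 935 gives x ≥ 935 − 133 − 386 = 416.
So 416 ≤ x < 519; integers 416 through 518: 103 values.

103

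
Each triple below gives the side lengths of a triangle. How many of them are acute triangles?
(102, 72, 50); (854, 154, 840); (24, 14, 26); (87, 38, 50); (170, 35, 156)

1

(102,72,50): 50²+72² = 7684 < 10404 = 102² → obtuse
(854,154,840): 154²+840² = 729316 = 854² → right
(24,14,26): 14²+24² = 772 > 676 = 26² → acute
(87,38,50): 38²+50² = 3944 < 7569 = 87² → obtuse
(170,35,156): 35²+156² = 25561 < 28900 = 170² → obtuse
1 of the 5 is acute.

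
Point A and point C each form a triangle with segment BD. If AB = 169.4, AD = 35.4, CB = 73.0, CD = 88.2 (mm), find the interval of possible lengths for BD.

From triangle ABD: |169.4 − 35.4| < BD < 169.4 + 35.4, i.e. 134.0 < BD < 204.8.
From triangle CBD: 15.2 < BD < 161.2.
Both must hold, so BD lies in the intersection.

134.0 < BD < 161.2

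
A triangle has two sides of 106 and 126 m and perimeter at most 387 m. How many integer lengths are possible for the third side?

Triangle inequality: 20 < x < 232. Perimeter ≤ 387 gives x ≤ 387 − 106 − 126 = 155.
So 20 < x ≤ 155; integers 21 through 155: 135 values.

135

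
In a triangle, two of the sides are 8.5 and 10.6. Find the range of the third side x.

By the triangle inequality, x must be less than 8.5 + 10.6 = 19.1 and greater than |8.5 − 10.6| = 2.1.

2.1 < x < 19.1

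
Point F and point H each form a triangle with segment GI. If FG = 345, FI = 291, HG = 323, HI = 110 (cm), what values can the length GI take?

From triangle FGI: |345 − 291| < GI < 345 + 291, i.e. 54 < GI < 636.
From triangle HGI: 213 < GI < 433.
Both must hold, so GI lies in the intersection.

213 < GI < 433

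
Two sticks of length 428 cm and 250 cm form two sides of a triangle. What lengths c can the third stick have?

178 < c < 678 (cm)

By the triangle inequality, c must be less than 428 + 250 = 678 and greater than |428 − 250| = 178.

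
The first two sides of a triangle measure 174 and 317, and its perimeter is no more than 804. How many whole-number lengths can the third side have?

170

Triangle inequality: 143 < x < 491. Perimeter ≤ 804 gives x ≤ 804 − 174 − 317 = 313.
So 143 < x ≤ 313; integers 144 through 313: 170 values.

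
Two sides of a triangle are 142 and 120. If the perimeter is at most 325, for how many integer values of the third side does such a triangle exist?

41

Triangle inequality: 22 < x < 262. Perimeter ≤ 325 gives x ≤ 325 − 142 − 120 = 63.
So 22 < x ≤ 63; integers 23 through 63: 41 values.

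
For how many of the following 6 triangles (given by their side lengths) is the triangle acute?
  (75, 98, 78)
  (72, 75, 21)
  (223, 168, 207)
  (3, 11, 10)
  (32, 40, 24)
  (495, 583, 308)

2

(75,98,78): 75²+78² = 11709 > 9604 = 98² → acute
(72,75,21): 21²+72² = 5625 = 75² → right
(223,168,207): 168²+207² = 71073 > 49729 = 223² → acute
(3,11,10): 3²+10² = 109 < 121 = 11² → obtuse
(32,40,24): 24²+32² = 1600 = 40² → right
(495,583,308): 308²+495² = 339889 = 583² → right
2 of the 6 are acute.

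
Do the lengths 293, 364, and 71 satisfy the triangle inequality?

The two shorter sides sum to 364, exactly equal to the longest side 364.
That gives only a degenerate (flat) triangle — the inequality must be strict.

No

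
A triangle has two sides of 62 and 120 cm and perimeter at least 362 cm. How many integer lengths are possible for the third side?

2

Triangle inequality: 58 < x < 182. Perimeter ≥ 362 gives x ≥ 362 − 62 − 120 = 180.
So 180 ≤ x < 182; integers 180 through 181: 2 values.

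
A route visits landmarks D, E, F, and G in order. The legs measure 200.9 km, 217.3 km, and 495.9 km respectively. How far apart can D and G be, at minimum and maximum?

The maximum is all hops collinear in one direction: 200.9 + 217.3 + 495.9 = 914.1.
The longest hop is 495.9; the others sum to 418.2. Folding the others back against it leaves at least 495.9 − 418.2 = 77.7.

77.7 ≤ DG ≤ 914.1 km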